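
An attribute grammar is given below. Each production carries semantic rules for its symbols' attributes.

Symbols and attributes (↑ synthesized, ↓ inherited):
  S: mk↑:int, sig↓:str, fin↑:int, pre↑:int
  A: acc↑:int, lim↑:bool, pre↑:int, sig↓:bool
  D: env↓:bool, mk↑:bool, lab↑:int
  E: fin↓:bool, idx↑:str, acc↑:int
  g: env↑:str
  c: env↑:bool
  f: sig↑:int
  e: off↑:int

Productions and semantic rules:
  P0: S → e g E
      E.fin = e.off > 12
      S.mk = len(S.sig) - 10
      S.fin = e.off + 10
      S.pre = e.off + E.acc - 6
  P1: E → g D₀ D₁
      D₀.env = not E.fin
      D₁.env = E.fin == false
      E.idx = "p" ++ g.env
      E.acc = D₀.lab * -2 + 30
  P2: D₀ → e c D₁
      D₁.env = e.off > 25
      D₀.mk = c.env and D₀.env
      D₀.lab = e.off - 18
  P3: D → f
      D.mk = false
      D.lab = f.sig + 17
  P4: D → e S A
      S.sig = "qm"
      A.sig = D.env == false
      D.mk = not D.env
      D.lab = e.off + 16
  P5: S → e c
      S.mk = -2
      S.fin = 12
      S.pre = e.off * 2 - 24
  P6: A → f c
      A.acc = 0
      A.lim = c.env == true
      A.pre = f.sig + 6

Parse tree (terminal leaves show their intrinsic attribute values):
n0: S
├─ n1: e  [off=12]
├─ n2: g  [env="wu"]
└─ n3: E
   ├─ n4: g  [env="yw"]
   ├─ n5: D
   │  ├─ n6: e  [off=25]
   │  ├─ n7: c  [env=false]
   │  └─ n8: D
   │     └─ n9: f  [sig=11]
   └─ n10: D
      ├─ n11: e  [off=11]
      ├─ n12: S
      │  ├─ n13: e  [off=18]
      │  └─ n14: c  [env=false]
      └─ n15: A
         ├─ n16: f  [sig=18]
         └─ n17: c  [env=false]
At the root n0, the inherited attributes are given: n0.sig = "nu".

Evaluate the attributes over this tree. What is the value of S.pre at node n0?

22

1. n0.sig = "nu"  [given at root]
2. n1.off = 12  [terminal]
3. n2.env = "wu"  [terminal]
4. n3.fin = false  [e.off > 12]
5. n4.env = "yw"  [terminal]
6. n5.env = true  [not E.fin]
7. n6.off = 25  [terminal]
8. n7.env = false  [terminal]
9. n8.env = false  [e.off > 25]
10. n9.sig = 11  [terminal]
11. n8.mk = false  [false]
12. n8.lab = 28  [f.sig + 17]
13. n5.mk = false  [c.env and D₀.env]
14. n5.lab = 7  [e.off - 18]
15. n10.env = true  [E.fin == false]
16. n11.off = 11  [terminal]
17. n12.sig = "qm"  ["qm"]
18. n13.off = 18  [terminal]
19. n14.env = false  [terminal]
20. n12.mk = -2  [-2]
21. n12.fin = 12  [12]
22. n12.pre = 12  [e.off * 2 - 24]
23. n15.sig = false  [D.env == false]
24. n16.sig = 18  [terminal]
25. n17.env = false  [terminal]
26. n15.acc = 0  [0]
27. n15.lim = false  [c.env == true]
28. n15.pre = 24  [f.sig + 6]
29. n10.mk = false  [not D.env]
30. n10.lab = 27  [e.off + 16]
31. n3.idx = "pyw"  ["p" ++ g.env]
32. n3.acc = 16  [D₀.lab * -2 + 30]
33. n0.mk = -8  [len(S.sig) - 10]
34. n0.fin = 22  [e.off + 10]
35. n0.pre = 22  [e.off + E.acc - 6]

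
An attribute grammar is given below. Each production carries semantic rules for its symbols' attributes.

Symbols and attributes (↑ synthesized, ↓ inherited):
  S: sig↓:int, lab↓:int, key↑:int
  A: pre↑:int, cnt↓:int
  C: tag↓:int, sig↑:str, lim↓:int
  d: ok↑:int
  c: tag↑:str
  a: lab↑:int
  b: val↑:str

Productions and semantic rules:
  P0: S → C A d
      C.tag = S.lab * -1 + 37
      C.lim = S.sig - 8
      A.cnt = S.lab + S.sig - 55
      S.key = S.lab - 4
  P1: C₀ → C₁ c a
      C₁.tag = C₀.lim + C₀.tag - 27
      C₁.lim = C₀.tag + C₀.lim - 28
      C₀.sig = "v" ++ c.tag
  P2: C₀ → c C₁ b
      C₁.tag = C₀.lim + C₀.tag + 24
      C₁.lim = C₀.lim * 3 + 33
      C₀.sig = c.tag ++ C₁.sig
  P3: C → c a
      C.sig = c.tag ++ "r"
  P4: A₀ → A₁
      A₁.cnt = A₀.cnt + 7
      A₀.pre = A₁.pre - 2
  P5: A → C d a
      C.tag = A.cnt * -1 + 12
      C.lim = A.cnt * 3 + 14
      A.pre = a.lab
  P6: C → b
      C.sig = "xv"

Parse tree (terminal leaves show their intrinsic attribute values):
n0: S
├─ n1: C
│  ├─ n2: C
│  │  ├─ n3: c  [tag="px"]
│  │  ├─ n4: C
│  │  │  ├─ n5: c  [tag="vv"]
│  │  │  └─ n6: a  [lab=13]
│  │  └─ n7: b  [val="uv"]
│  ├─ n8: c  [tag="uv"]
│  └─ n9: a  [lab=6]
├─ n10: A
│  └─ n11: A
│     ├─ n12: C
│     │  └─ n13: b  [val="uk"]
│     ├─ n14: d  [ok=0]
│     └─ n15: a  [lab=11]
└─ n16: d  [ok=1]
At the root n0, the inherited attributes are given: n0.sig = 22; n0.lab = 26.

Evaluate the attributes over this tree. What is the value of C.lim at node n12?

1. n0.sig = 22  [given at root]
2. n0.lab = 26  [given at root]
3. n1.tag = 11  [S.lab * -1 + 37]
4. n1.lim = 14  [S.sig - 8]
5. n2.tag = -2  [C₀.lim + C₀.tag - 27]
6. n2.lim = -3  [C₀.tag + C₀.lim - 28]
7. n3.tag = "px"  [terminal]
8. n4.tag = 19  [C₀.lim + C₀.tag + 24]
9. n4.lim = 24  [C₀.lim * 3 + 33]
10. n5.tag = "vv"  [terminal]
11. n6.lab = 13  [terminal]
12. n4.sig = "vvr"  [c.tag ++ "r"]
13. n7.val = "uv"  [terminal]
14. n2.sig = "pxvvr"  [c.tag ++ C₁.sig]
15. n8.tag = "uv"  [terminal]
16. n9.lab = 6  [terminal]
17. n1.sig = "vuv"  ["v" ++ c.tag]
18. n10.cnt = -7  [S.lab + S.sig - 55]
19. n11.cnt = 0  [A₀.cnt + 7]
20. n12.tag = 12  [A.cnt * -1 + 12]
21. n12.lim = 14  [A.cnt * 3 + 14]
22. n13.val = "uk"  [terminal]
23. n12.sig = "xv"  ["xv"]
24. n14.ok = 0  [terminal]
25. n15.lab = 11  [terminal]
26. n11.pre = 11  [a.lab]
27. n10.pre = 9  [A₁.pre - 2]
28. n16.ok = 1  [terminal]
29. n0.key = 22  [S.lab - 4]

14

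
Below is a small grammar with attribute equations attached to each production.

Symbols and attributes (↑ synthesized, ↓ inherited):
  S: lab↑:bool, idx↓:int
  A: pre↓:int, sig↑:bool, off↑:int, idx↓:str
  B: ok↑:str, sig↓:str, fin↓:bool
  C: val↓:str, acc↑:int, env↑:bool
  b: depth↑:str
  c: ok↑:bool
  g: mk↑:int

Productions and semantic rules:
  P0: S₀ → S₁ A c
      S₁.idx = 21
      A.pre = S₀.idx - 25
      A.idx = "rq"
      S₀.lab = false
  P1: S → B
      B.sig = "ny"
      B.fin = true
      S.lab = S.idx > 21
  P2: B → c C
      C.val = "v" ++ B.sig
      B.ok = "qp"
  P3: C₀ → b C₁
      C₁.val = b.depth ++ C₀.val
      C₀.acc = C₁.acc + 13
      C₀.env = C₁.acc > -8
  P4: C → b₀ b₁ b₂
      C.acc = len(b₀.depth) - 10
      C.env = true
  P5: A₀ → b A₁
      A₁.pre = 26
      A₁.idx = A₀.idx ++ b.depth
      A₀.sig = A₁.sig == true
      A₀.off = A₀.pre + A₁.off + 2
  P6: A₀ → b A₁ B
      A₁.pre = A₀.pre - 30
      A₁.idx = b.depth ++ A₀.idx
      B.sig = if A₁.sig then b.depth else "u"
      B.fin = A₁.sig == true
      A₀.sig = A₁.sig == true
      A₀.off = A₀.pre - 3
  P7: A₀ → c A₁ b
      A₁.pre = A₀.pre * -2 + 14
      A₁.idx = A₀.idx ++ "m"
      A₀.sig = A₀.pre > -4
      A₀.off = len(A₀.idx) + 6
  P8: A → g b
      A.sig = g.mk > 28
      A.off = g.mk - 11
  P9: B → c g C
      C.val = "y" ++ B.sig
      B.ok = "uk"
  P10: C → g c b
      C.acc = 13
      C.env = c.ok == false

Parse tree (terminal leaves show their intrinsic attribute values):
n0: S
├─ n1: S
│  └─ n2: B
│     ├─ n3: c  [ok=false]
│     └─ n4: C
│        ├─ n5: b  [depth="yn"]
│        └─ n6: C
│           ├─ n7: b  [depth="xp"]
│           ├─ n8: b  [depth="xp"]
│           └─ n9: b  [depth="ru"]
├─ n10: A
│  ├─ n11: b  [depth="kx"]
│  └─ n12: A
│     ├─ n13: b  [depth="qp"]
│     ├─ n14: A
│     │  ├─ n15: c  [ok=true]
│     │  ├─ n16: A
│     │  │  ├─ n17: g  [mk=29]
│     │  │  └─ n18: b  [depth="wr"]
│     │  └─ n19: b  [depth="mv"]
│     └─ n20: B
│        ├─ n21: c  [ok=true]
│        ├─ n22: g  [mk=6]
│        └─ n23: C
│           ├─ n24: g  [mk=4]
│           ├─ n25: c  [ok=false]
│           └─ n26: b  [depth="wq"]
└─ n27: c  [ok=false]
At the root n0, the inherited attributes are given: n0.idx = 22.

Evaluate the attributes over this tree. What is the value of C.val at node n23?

1. n0.idx = 22  [given at root]
2. n1.idx = 21  [21]
3. n2.sig = "ny"  ["ny"]
4. n2.fin = true  [true]
5. n3.ok = false  [terminal]
6. n4.val = "vny"  ["v" ++ B.sig]
7. n5.depth = "yn"  [terminal]
8. n6.val = "ynvny"  [b.depth ++ C₀.val]
9. n7.depth = "xp"  [terminal]
10. n8.depth = "xp"  [terminal]
11. n9.depth = "ru"  [terminal]
12. n6.acc = -8  [len(b₀.depth) - 10]
13. n6.env = true  [true]
14. n4.acc = 5  [C₁.acc + 13]
15. n4.env = false  [C₁.acc > -8]
16. n2.ok = "qp"  ["qp"]
17. n1.lab = false  [S.idx > 21]
18. n10.pre = -3  [S₀.idx - 25]
19. n10.idx = "rq"  ["rq"]
20. n11.depth = "kx"  [terminal]
21. n12.pre = 26  [26]
22. n12.idx = "rqkx"  [A₀.idx ++ b.depth]
23. n13.depth = "qp"  [terminal]
24. n14.pre = -4  [A₀.pre - 30]
25. n14.idx = "qprqkx"  [b.depth ++ A₀.idx]
26. n15.ok = true  [terminal]
27. n16.pre = 22  [A₀.pre * -2 + 14]
28. n16.idx = "qprqkxm"  [A₀.idx ++ "m"]
29. n17.mk = 29  [terminal]
30. n18.depth = "wr"  [terminal]
31. n16.sig = true  [g.mk > 28]
32. n16.off = 18  [g.mk - 11]
33. n19.depth = "mv"  [terminal]
34. n14.sig = false  [A₀.pre > -4]
35. n14.off = 12  [len(A₀.idx) + 6]
36. n20.sig = "u"  [if A₁.sig then b.depth else "u"]
37. n20.fin = false  [A₁.sig == true]
38. n21.ok = true  [terminal]
39. n22.mk = 6  [terminal]
40. n23.val = "yu"  ["y" ++ B.sig]
41. n24.mk = 4  [terminal]
42. n25.ok = false  [terminal]
43. n26.depth = "wq"  [terminal]
44. n23.acc = 13  [13]
45. n23.env = true  [c.ok == false]
46. n20.ok = "uk"  ["uk"]
47. n12.sig = false  [A₁.sig == true]
48. n12.off = 23  [A₀.pre - 3]
49. n10.sig = false  [A₁.sig == true]
50. n10.off = 22  [A₀.pre + A₁.off + 2]
51. n27.ok = false  [terminal]
52. n0.lab = false  [false]

"yu"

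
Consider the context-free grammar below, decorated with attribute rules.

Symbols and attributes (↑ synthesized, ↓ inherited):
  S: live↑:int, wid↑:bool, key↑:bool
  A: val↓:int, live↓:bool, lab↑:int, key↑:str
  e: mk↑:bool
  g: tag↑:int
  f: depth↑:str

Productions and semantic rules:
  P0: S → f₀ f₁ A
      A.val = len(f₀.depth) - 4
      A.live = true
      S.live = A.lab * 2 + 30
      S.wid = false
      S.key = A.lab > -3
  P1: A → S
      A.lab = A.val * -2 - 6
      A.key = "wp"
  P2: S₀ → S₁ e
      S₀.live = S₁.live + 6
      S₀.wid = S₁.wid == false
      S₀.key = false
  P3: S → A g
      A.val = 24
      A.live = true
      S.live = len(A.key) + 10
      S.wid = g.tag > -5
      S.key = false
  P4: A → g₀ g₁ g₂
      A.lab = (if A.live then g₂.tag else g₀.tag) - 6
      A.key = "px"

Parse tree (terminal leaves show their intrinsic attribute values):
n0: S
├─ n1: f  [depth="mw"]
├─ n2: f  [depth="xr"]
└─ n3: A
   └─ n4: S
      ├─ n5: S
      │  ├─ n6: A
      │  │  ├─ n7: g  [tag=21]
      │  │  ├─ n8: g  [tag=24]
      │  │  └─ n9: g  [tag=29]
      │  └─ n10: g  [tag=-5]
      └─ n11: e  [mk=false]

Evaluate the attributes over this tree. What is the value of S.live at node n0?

26

1. n1.depth = "mw"  [terminal]
2. n2.depth = "xr"  [terminal]
3. n3.val = -2  [len(f₀.depth) - 4]
4. n3.live = true  [true]
5. n6.val = 24  [24]
6. n6.live = true  [true]
7. n7.tag = 21  [terminal]
8. n8.tag = 24  [terminal]
9. n9.tag = 29  [terminal]
10. n6.lab = 23  [(if A.live then g₂.tag else g₀.tag) - 6]
11. n6.key = "px"  ["px"]
12. n10.tag = -5  [terminal]
13. n5.live = 12  [len(A.key) + 10]
14. n5.wid = false  [g.tag > -5]
15. n5.key = false  [false]
16. n11.mk = false  [terminal]
17. n4.live = 18  [S₁.live + 6]
18. n4.wid = true  [S₁.wid == false]
19. n4.key = false  [false]
20. n3.lab = -2  [A.val * -2 - 6]
21. n3.key = "wp"  ["wp"]
22. n0.live = 26  [A.lab * 2 + 30]
23. n0.wid = false  [false]
24. n0.key = true  [A.lab > -3]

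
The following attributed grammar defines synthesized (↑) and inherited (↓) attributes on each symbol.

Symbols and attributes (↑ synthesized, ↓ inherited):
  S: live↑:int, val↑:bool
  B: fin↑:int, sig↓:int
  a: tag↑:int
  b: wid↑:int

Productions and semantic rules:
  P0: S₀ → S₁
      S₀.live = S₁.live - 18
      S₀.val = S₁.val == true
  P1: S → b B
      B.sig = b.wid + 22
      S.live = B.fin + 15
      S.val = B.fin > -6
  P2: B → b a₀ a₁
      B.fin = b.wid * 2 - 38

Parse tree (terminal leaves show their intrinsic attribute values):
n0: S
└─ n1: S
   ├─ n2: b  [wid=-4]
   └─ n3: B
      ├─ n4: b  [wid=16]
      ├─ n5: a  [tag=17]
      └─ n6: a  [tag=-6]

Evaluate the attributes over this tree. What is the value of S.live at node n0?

-9

1. n2.wid = -4  [terminal]
2. n3.sig = 18  [b.wid + 22]
3. n4.wid = 16  [terminal]
4. n5.tag = 17  [terminal]
5. n6.tag = -6  [terminal]
6. n3.fin = -6  [b.wid * 2 - 38]
7. n1.live = 9  [B.fin + 15]
8. n1.val = false  [B.fin > -6]
9. n0.live = -9  [S₁.live - 18]
10. n0.val = false  [S₁.val == true]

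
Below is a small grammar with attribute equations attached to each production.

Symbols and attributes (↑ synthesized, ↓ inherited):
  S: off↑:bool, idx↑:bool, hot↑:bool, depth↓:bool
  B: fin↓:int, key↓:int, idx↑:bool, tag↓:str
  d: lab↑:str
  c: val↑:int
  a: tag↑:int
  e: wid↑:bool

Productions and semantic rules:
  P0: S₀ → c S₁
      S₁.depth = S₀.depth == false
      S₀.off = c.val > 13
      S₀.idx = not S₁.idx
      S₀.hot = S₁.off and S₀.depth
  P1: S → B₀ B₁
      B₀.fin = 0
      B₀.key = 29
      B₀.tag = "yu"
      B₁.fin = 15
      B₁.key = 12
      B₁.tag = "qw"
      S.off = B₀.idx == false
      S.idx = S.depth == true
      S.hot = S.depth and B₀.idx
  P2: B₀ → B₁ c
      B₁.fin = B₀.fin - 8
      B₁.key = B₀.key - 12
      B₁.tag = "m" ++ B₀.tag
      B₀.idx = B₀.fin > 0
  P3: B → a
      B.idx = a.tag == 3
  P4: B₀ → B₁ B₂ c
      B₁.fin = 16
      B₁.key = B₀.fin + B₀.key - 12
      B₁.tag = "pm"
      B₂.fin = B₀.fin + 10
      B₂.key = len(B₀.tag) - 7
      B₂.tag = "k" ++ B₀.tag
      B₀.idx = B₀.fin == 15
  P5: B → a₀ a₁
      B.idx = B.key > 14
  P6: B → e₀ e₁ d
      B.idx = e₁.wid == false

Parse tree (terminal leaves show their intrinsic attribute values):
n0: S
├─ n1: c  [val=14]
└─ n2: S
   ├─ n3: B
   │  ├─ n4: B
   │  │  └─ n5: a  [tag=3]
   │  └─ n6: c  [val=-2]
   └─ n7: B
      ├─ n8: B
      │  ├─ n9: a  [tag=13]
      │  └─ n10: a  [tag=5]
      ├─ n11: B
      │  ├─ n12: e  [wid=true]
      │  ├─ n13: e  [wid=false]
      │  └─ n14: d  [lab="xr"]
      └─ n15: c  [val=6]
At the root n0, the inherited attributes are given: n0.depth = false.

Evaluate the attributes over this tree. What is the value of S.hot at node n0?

false

1. n0.depth = false  [given at root]
2. n1.val = 14  [terminal]
3. n2.depth = true  [S₀.depth == false]
4. n3.fin = 0  [0]
5. n3.key = 29  [29]
6. n3.tag = "yu"  ["yu"]
7. n4.fin = -8  [B₀.fin - 8]
8. n4.key = 17  [B₀.key - 12]
9. n4.tag = "myu"  ["m" ++ B₀.tag]
10. n5.tag = 3  [terminal]
11. n4.idx = true  [a.tag == 3]
12. n6.val = -2  [terminal]
13. n3.idx = false  [B₀.fin > 0]
14. n7.fin = 15  [15]
15. n7.key = 12  [12]
16. n7.tag = "qw"  ["qw"]
17. n8.fin = 16  [16]
18. n8.key = 15  [B₀.fin + B₀.key - 12]
19. n8.tag = "pm"  ["pm"]
20. n9.tag = 13  [terminal]
21. n10.tag = 5  [terminal]
22. n8.idx = true  [B.key > 14]
23. n11.fin = 25  [B₀.fin + 10]
24. n11.key = -5  [len(B₀.tag) - 7]
25. n11.tag = "kqw"  ["k" ++ B₀.tag]
26. n12.wid = true  [terminal]
27. n13.wid = false  [terminal]
28. n14.lab = "xr"  [terminal]
29. n11.idx = true  [e₁.wid == false]
30. n15.val = 6  [terminal]
31. n7.idx = true  [B₀.fin == 15]
32. n2.off = true  [B₀.idx == false]
33. n2.idx = true  [S.depth == true]
34. n2.hot = false  [S.depth and B₀.idx]
35. n0.off = true  [c.val > 13]
36. n0.idx = false  [not S₁.idx]
37. n0.hot = false  [S₁.off and S₀.depth]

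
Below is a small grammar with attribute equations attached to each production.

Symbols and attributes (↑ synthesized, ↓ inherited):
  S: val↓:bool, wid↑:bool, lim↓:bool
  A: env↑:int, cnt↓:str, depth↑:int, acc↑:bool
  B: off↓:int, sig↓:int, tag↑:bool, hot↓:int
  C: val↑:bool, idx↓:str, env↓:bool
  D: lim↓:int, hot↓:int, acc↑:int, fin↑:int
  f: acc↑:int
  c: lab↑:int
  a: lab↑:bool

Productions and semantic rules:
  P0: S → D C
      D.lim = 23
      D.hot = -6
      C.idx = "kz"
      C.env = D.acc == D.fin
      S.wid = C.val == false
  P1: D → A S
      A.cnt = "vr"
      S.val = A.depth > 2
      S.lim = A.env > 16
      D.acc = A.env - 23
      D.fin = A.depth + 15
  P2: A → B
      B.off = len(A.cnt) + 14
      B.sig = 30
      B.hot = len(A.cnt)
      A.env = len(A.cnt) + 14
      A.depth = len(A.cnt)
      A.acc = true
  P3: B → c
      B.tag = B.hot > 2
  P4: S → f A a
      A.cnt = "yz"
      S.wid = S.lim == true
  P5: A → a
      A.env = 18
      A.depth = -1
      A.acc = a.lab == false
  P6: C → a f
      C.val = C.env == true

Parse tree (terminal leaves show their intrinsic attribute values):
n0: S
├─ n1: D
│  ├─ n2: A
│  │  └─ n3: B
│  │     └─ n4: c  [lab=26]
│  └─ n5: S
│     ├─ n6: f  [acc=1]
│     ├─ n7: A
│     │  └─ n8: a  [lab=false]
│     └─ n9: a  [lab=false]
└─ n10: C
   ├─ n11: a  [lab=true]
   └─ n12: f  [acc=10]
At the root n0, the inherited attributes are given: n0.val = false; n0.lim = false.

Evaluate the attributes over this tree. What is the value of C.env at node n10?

false

1. n0.val = false  [given at root]
2. n0.lim = false  [given at root]
3. n1.lim = 23  [23]
4. n1.hot = -6  [-6]
5. n2.cnt = "vr"  ["vr"]
6. n3.off = 16  [len(A.cnt) + 14]
7. n3.sig = 30  [30]
8. n3.hot = 2  [len(A.cnt)]
9. n4.lab = 26  [terminal]
10. n3.tag = false  [B.hot > 2]
11. n2.env = 16  [len(A.cnt) + 14]
12. n2.depth = 2  [len(A.cnt)]
13. n2.acc = true  [true]
14. n5.val = false  [A.depth > 2]
15. n5.lim = false  [A.env > 16]
16. n6.acc = 1  [terminal]
17. n7.cnt = "yz"  ["yz"]
18. n8.lab = false  [terminal]
19. n7.env = 18  [18]
20. n7.depth = -1  [-1]
21. n7.acc = true  [a.lab == false]
22. n9.lab = false  [terminal]
23. n5.wid = false  [S.lim == true]
24. n1.acc = -7  [A.env - 23]
25. n1.fin = 17  [A.depth + 15]
26. n10.idx = "kz"  ["kz"]
27. n10.env = false  [D.acc == D.fin]
28. n11.lab = true  [terminal]
29. n12.acc = 10  [terminal]
30. n10.val = false  [C.env == true]
31. n0.wid = true  [C.val == false]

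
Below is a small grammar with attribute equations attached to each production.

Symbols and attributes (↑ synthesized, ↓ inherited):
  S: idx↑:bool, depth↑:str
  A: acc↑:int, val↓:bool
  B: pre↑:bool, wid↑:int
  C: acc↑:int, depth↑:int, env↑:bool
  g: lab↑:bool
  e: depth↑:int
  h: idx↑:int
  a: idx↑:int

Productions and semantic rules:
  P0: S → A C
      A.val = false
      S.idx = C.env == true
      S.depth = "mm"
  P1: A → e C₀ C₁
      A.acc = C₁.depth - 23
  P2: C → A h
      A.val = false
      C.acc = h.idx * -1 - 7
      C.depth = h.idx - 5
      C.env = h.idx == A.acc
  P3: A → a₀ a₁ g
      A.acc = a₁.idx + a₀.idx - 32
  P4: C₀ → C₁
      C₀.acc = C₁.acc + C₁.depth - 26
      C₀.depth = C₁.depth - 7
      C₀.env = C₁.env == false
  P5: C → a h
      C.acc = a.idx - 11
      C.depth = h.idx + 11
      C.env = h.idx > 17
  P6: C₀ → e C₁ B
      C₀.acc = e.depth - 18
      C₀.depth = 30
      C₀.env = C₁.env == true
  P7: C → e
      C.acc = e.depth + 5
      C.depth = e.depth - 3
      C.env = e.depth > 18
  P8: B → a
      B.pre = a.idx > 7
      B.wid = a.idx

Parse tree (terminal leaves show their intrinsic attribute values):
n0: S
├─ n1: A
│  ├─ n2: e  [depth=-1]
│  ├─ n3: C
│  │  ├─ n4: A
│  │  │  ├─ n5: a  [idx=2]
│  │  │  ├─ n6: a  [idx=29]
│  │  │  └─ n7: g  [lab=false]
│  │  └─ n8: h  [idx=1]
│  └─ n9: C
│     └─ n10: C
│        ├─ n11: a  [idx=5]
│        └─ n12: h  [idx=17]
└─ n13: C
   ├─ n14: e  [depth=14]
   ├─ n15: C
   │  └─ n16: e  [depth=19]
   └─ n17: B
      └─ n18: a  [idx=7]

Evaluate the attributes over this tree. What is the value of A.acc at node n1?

-2

1. n1.val = false  [false]
2. n2.depth = -1  [terminal]
3. n4.val = false  [false]
4. n5.idx = 2  [terminal]
5. n6.idx = 29  [terminal]
6. n7.lab = false  [terminal]
7. n4.acc = -1  [a₁.idx + a₀.idx - 32]
8. n8.idx = 1  [terminal]
9. n3.acc = -8  [h.idx * -1 - 7]
10. n3.depth = -4  [h.idx - 5]
11. n3.env = false  [h.idx == A.acc]
12. n11.idx = 5  [terminal]
13. n12.idx = 17  [terminal]
14. n10.acc = -6  [a.idx - 11]
15. n10.depth = 28  [h.idx + 11]
16. n10.env = false  [h.idx > 17]
17. n9.acc = -4  [C₁.acc + C₁.depth - 26]
18. n9.depth = 21  [C₁.depth - 7]
19. n9.env = true  [C₁.env == false]
20. n1.acc = -2  [C₁.depth - 23]
21. n14.depth = 14  [terminal]
22. n16.depth = 19  [terminal]
23. n15.acc = 24  [e.depth + 5]
24. n15.depth = 16  [e.depth - 3]
25. n15.env = true  [e.depth > 18]
26. n18.idx = 7  [terminal]
27. n17.pre = false  [a.idx > 7]
28. n17.wid = 7  [a.idx]
29. n13.acc = -4  [e.depth - 18]
30. n13.depth = 30  [30]
31. n13.env = true  [C₁.env == true]
32. n0.idx = true  [C.env == true]
33. n0.depth = "mm"  ["mm"]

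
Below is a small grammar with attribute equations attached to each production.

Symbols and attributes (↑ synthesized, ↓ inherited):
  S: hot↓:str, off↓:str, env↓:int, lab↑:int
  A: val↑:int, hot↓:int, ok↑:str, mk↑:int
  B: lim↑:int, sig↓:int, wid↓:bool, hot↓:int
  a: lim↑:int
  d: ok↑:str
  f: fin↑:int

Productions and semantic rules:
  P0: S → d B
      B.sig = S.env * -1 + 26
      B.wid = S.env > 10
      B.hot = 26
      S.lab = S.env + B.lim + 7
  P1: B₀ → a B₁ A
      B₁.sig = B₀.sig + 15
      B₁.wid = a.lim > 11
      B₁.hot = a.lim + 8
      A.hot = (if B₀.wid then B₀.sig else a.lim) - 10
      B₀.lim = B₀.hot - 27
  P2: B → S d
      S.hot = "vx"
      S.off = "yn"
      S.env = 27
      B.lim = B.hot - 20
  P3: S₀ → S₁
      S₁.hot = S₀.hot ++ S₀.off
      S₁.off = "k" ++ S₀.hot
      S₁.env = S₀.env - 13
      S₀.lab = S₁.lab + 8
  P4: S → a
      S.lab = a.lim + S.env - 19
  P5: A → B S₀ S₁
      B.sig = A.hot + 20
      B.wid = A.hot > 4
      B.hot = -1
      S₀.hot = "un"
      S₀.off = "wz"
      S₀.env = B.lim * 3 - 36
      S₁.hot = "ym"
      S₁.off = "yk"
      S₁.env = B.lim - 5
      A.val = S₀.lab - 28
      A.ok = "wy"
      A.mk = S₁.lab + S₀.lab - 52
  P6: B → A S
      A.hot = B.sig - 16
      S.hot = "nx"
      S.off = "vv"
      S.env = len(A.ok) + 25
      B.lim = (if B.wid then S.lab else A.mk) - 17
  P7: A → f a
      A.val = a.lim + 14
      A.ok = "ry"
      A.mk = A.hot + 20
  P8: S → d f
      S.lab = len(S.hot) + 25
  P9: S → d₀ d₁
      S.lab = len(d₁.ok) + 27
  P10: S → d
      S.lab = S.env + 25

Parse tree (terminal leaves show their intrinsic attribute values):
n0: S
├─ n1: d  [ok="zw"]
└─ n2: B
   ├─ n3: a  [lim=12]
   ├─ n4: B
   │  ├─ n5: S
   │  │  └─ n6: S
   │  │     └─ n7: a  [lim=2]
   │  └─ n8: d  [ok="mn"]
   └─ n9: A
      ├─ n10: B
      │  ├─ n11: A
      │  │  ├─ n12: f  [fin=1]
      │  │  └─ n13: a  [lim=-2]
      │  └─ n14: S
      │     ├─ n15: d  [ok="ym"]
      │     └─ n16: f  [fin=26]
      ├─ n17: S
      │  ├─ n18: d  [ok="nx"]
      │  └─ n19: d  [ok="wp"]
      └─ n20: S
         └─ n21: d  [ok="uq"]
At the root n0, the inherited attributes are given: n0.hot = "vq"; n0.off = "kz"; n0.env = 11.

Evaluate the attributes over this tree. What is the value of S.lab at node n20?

1. n0.hot = "vq"  [given at root]
2. n0.off = "kz"  [given at root]
3. n0.env = 11  [given at root]
4. n1.ok = "zw"  [terminal]
5. n2.sig = 15  [S.env * -1 + 26]
6. n2.wid = true  [S.env > 10]
7. n2.hot = 26  [26]
8. n3.lim = 12  [terminal]
9. n4.sig = 30  [B₀.sig + 15]
10. n4.wid = true  [a.lim > 11]
11. n4.hot = 20  [a.lim + 8]
12. n5.hot = "vx"  ["vx"]
13. n5.off = "yn"  ["yn"]
14. n5.env = 27  [27]
15. n6.hot = "vxyn"  [S₀.hot ++ S₀.off]
16. n6.off = "kvx"  ["k" ++ S₀.hot]
17. n6.env = 14  [S₀.env - 13]
18. n7.lim = 2  [terminal]
19. n6.lab = -3  [a.lim + S.env - 19]
20. n5.lab = 5  [S₁.lab + 8]
21. n8.ok = "mn"  [terminal]
22. n4.lim = 0  [B.hot - 20]
23. n9.hot = 5  [(if B₀.wid then B₀.sig else a.lim) - 10]
24. n10.sig = 25  [A.hot + 20]
25. n10.wid = true  [A.hot > 4]
26. n10.hot = -1  [-1]
27. n11.hot = 9  [B.sig - 16]
28. n12.fin = 1  [terminal]
29. n13.lim = -2  [terminal]
30. n11.val = 12  [a.lim + 14]
31. n11.ok = "ry"  ["ry"]
32. n11.mk = 29  [A.hot + 20]
33. n14.hot = "nx"  ["nx"]
34. n14.off = "vv"  ["vv"]
35. n14.env = 27  [len(A.ok) + 25]
36. n15.ok = "ym"  [terminal]
37. n16.fin = 26  [terminal]
38. n14.lab = 27  [len(S.hot) + 25]
39. n10.lim = 10  [(if B.wid then S.lab else A.mk) - 17]
40. n17.hot = "un"  ["un"]
41. n17.off = "wz"  ["wz"]
42. n17.env = -6  [B.lim * 3 - 36]
43. n18.ok = "nx"  [terminal]
44. n19.ok = "wp"  [terminal]
45. n17.lab = 29  [len(d₁.ok) + 27]
46. n20.hot = "ym"  ["ym"]
47. n20.off = "yk"  ["yk"]
48. n20.env = 5  [B.lim - 5]
49. n21.ok = "uq"  [terminal]
50. n20.lab = 30  [S.env + 25]
51. n9.val = 1  [S₀.lab - 28]
52. n9.ok = "wy"  ["wy"]
53. n9.mk = 7  [S₁.lab + S₀.lab - 52]
54. n2.lim = -1  [B₀.hot - 27]
55. n0.lab = 17  [S.env + B.lim + 7]

30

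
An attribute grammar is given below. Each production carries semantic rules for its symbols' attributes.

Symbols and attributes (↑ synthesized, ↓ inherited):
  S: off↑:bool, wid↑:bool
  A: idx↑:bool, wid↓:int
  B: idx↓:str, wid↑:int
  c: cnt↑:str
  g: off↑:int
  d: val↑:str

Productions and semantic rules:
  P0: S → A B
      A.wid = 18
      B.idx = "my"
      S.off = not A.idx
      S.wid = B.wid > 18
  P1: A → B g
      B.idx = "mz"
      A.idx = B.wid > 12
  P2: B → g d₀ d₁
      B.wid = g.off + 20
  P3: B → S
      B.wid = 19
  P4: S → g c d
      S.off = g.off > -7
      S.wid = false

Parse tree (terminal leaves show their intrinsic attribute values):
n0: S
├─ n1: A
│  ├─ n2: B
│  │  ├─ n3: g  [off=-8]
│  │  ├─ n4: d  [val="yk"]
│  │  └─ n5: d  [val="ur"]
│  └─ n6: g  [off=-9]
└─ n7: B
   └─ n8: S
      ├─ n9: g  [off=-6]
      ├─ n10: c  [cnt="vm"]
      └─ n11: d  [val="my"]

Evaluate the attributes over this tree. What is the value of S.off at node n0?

1. n1.wid = 18  [18]
2. n2.idx = "mz"  ["mz"]
3. n3.off = -8  [terminal]
4. n4.val = "yk"  [terminal]
5. n5.val = "ur"  [terminal]
6. n2.wid = 12  [g.off + 20]
7. n6.off = -9  [terminal]
8. n1.idx = false  [B.wid > 12]
9. n7.idx = "my"  ["my"]
10. n9.off = -6  [terminal]
11. n10.cnt = "vm"  [terminal]
12. n11.val = "my"  [terminal]
13. n8.off = true  [g.off > -7]
14. n8.wid = false  [false]
15. n7.wid = 19  [19]
16. n0.off = true  [not A.idx]
17. n0.wid = true  [B.wid > 18]

true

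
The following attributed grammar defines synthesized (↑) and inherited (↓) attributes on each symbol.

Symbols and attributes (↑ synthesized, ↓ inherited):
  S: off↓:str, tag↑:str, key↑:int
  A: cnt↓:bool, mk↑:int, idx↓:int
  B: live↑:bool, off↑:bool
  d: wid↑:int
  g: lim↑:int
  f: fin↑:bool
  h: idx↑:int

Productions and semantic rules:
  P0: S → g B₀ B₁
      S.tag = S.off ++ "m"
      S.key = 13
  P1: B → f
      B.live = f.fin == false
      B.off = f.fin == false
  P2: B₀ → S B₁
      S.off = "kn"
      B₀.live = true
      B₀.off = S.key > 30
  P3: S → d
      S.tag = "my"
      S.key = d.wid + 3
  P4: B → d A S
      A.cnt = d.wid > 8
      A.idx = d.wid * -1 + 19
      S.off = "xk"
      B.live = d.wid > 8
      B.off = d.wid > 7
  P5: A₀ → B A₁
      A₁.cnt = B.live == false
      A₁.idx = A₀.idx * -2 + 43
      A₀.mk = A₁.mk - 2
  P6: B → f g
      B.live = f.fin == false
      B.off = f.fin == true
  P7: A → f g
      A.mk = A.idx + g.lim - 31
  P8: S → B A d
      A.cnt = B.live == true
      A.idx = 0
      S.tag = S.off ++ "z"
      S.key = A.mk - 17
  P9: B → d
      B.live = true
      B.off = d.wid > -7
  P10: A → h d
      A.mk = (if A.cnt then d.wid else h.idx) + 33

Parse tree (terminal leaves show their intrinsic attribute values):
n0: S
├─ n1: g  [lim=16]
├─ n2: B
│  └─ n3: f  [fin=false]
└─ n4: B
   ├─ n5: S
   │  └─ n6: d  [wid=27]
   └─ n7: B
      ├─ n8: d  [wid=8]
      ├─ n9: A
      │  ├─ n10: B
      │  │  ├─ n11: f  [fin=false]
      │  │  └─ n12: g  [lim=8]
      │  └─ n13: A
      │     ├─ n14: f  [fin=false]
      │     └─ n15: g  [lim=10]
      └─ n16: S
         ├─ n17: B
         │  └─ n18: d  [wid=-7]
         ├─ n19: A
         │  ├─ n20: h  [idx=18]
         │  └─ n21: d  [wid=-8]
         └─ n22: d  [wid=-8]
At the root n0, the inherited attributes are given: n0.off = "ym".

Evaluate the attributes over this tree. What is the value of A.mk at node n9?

1. n0.off = "ym"  [given at root]
2. n1.lim = 16  [terminal]
3. n3.fin = false  [terminal]
4. n2.live = true  [f.fin == false]
5. n2.off = true  [f.fin == false]
6. n5.off = "kn"  ["kn"]
7. n6.wid = 27  [terminal]
8. n5.tag = "my"  ["my"]
9. n5.key = 30  [d.wid + 3]
10. n8.wid = 8  [terminal]
11. n9.cnt = false  [d.wid > 8]
12. n9.idx = 11  [d.wid * -1 + 19]
13. n11.fin = false  [terminal]
14. n12.lim = 8  [terminal]
15. n10.live = true  [f.fin == false]
16. n10.off = false  [f.fin == true]
17. n13.cnt = false  [B.live == false]
18. n13.idx = 21  [A₀.idx * -2 + 43]
19. n14.fin = false  [terminal]
20. n15.lim = 10  [terminal]
21. n13.mk = 0  [A.idx + g.lim - 31]
22. n9.mk = -2  [A₁.mk - 2]
23. n16.off = "xk"  ["xk"]
24. n18.wid = -7  [terminal]
25. n17.live = true  [true]
26. n17.off = false  [d.wid > -7]
27. n19.cnt = true  [B.live == true]
28. n19.idx = 0  [0]
29. n20.idx = 18  [terminal]
30. n21.wid = -8  [terminal]
31. n19.mk = 25  [(if A.cnt then d.wid else h.idx) + 33]
32. n22.wid = -8  [terminal]
33. n16.tag = "xkz"  [S.off ++ "z"]
34. n16.key = 8  [A.mk - 17]
35. n7.live = false  [d.wid > 8]
36. n7.off = true  [d.wid > 7]
37. n4.live = true  [true]
38. n4.off = false  [S.key > 30]
39. n0.tag = "ymm"  [S.off ++ "m"]
40. n0.key = 13  [13]

-2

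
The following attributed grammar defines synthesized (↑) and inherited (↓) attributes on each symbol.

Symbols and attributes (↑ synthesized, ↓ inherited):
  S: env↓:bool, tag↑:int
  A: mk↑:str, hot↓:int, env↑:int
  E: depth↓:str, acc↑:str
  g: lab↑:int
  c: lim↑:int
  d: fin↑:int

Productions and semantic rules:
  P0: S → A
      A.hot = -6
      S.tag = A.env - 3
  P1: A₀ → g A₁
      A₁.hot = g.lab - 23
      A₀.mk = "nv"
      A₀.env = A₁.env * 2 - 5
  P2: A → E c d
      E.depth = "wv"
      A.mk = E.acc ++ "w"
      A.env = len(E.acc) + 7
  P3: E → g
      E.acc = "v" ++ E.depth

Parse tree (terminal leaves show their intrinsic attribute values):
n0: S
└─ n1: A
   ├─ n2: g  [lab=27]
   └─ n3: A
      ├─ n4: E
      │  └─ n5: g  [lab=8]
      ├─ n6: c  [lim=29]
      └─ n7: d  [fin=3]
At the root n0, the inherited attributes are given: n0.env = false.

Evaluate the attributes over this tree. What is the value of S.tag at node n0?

1. n0.env = false  [given at root]
2. n1.hot = -6  [-6]
3. n2.lab = 27  [terminal]
4. n3.hot = 4  [g.lab - 23]
5. n4.depth = "wv"  ["wv"]
6. n5.lab = 8  [terminal]
7. n4.acc = "vwv"  ["v" ++ E.depth]
8. n6.lim = 29  [terminal]
9. n7.fin = 3  [terminal]
10. n3.mk = "vwvw"  [E.acc ++ "w"]
11. n3.env = 10  [len(E.acc) + 7]
12. n1.mk = "nv"  ["nv"]
13. n1.env = 15  [A₁.env * 2 - 5]
14. n0.tag = 12  [A.env - 3]

12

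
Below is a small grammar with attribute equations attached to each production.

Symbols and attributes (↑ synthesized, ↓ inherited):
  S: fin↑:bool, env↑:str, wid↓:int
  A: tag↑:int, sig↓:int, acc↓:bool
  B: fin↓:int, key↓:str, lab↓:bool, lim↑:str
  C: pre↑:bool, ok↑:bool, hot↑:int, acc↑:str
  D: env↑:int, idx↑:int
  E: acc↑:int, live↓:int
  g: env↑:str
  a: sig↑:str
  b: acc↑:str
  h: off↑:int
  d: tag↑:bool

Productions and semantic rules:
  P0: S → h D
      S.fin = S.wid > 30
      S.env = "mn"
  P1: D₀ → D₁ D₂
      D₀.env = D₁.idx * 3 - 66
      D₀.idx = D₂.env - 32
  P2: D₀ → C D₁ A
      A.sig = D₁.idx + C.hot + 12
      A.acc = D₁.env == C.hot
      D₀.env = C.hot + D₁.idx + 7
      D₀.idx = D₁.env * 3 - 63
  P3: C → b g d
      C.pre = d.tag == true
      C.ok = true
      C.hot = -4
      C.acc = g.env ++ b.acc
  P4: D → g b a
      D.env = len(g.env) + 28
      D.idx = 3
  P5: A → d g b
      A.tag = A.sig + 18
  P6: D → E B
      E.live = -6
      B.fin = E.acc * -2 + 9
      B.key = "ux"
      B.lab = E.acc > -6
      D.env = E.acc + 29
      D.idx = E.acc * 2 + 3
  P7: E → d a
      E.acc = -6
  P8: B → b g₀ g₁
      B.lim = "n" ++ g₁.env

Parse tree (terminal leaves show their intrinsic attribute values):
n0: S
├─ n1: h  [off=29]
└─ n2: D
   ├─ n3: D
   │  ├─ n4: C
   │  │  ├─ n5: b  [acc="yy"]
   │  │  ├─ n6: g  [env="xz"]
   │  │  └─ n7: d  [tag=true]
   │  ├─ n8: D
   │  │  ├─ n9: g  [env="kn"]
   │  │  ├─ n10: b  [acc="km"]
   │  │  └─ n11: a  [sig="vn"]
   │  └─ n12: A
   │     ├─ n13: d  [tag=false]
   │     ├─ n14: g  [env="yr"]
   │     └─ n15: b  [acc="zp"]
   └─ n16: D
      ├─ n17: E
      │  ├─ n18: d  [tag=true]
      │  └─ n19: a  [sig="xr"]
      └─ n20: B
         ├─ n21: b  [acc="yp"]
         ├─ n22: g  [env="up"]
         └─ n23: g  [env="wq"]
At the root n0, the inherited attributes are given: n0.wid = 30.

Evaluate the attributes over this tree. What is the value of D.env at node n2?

1. n0.wid = 30  [given at root]
2. n1.off = 29  [terminal]
3. n5.acc = "yy"  [terminal]
4. n6.env = "xz"  [terminal]
5. n7.tag = true  [terminal]
6. n4.pre = true  [d.tag == true]
7. n4.ok = true  [true]
8. n4.hot = -4  [-4]
9. n4.acc = "xzyy"  [g.env ++ b.acc]
10. n9.env = "kn"  [terminal]
11. n10.acc = "km"  [terminal]
12. n11.sig = "vn"  [terminal]
13. n8.env = 30  [len(g.env) + 28]
14. n8.idx = 3  [3]
15. n12.sig = 11  [D₁.idx + C.hot + 12]
16. n12.acc = false  [D₁.env == C.hot]
17. n13.tag = false  [terminal]
18. n14.env = "yr"  [terminal]
19. n15.acc = "zp"  [terminal]
20. n12.tag = 29  [A.sig + 18]
21. n3.env = 6  [C.hot + D₁.idx + 7]
22. n3.idx = 27  [D₁.env * 3 - 63]
23. n17.live = -6  [-6]
24. n18.tag = true  [terminal]
25. n19.sig = "xr"  [terminal]
26. n17.acc = -6  [-6]
27. n20.fin = 21  [E.acc * -2 + 9]
28. n20.key = "ux"  ["ux"]
29. n20.lab = false  [E.acc > -6]
30. n21.acc = "yp"  [terminal]
31. n22.env = "up"  [terminal]
32. n23.env = "wq"  [terminal]
33. n20.lim = "nwq"  ["n" ++ g₁.env]
34. n16.env = 23  [E.acc + 29]
35. n16.idx = -9  [E.acc * 2 + 3]
36. n2.env = 15  [D₁.idx * 3 - 66]
37. n2.idx = -9  [D₂.env - 32]
38. n0.fin = false  [S.wid > 30]
39. n0.env = "mn"  ["mn"]

15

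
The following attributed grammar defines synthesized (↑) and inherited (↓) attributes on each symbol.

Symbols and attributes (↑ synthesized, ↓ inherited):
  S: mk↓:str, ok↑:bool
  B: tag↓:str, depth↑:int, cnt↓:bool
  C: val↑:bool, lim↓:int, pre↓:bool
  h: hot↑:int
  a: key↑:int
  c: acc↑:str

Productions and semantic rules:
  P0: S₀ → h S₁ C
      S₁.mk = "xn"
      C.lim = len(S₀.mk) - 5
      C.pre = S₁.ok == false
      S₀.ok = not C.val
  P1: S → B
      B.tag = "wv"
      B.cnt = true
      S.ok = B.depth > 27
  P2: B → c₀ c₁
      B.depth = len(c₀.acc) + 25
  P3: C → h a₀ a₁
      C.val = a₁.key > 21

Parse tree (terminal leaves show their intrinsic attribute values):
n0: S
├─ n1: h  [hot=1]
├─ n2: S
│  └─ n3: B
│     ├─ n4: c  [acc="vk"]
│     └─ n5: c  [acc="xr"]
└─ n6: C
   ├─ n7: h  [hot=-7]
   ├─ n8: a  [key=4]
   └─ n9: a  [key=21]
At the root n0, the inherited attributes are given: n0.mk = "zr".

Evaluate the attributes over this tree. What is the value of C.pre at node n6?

1. n0.mk = "zr"  [given at root]
2. n1.hot = 1  [terminal]
3. n2.mk = "xn"  ["xn"]
4. n3.tag = "wv"  ["wv"]
5. n3.cnt = true  [true]
6. n4.acc = "vk"  [terminal]
7. n5.acc = "xr"  [terminal]
8. n3.depth = 27  [len(c₀.acc) + 25]
9. n2.ok = false  [B.depth > 27]
10. n6.lim = -3  [len(S₀.mk) - 5]
11. n6.pre = true  [S₁.ok == false]
12. n7.hot = -7  [terminal]
13. n8.key = 4  [terminal]
14. n9.key = 21  [terminal]
15. n6.val = false  [a₁.key > 21]
16. n0.ok = true  [not C.val]

true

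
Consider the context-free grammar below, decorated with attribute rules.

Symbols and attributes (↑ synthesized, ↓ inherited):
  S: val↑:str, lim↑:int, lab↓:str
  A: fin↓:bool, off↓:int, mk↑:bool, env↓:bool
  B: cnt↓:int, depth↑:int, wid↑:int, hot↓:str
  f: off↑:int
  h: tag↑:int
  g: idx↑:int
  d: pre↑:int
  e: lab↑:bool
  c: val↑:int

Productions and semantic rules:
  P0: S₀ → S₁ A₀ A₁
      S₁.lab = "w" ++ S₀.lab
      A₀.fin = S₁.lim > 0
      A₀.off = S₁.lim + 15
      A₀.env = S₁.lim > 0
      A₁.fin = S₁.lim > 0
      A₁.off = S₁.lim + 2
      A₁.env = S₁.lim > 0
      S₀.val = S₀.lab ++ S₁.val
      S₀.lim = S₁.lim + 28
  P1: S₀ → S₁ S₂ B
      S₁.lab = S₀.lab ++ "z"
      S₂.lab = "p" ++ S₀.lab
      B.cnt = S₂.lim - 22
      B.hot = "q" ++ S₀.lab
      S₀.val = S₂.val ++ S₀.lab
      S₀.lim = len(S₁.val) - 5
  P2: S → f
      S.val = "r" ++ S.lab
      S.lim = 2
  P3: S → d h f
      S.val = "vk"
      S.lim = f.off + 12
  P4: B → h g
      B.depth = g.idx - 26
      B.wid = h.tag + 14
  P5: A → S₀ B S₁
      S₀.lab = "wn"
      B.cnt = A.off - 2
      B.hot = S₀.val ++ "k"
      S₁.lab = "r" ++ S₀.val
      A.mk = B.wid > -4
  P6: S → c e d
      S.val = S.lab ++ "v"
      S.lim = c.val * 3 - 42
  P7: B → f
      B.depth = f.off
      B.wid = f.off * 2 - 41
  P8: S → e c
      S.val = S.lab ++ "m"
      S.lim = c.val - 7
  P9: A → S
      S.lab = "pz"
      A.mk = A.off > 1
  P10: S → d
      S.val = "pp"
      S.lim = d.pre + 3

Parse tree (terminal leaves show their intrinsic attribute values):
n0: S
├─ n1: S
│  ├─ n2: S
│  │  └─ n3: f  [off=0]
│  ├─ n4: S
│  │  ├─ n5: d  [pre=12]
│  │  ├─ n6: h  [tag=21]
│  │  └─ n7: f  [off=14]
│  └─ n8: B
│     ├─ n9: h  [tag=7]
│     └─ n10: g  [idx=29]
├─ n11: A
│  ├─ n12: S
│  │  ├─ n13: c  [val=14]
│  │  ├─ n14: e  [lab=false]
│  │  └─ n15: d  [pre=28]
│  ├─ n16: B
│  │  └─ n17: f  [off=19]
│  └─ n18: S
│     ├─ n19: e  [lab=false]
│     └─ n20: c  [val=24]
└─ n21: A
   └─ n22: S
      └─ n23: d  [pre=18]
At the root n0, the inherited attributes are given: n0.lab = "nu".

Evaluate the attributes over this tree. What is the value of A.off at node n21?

2

1. n0.lab = "nu"  [given at root]
2. n1.lab = "wnu"  ["w" ++ S₀.lab]
3. n2.lab = "wnuz"  [S₀.lab ++ "z"]
4. n3.off = 0  [terminal]
5. n2.val = "rwnuz"  ["r" ++ S.lab]
6. n2.lim = 2  [2]
7. n4.lab = "pwnu"  ["p" ++ S₀.lab]
8. n5.pre = 12  [terminal]
9. n6.tag = 21  [terminal]
10. n7.off = 14  [terminal]
11. n4.val = "vk"  ["vk"]
12. n4.lim = 26  [f.off + 12]
13. n8.cnt = 4  [S₂.lim - 22]
14. n8.hot = "qwnu"  ["q" ++ S₀.lab]
15. n9.tag = 7  [terminal]
16. n10.idx = 29  [terminal]
17. n8.depth = 3  [g.idx - 26]
18. n8.wid = 21  [h.tag + 14]
19. n1.val = "vkwnu"  [S₂.val ++ S₀.lab]
20. n1.lim = 0  [len(S₁.val) - 5]
21. n11.fin = false  [S₁.lim > 0]
22. n11.off = 15  [S₁.lim + 15]
23. n11.env = false  [S₁.lim > 0]
24. n12.lab = "wn"  ["wn"]
25. n13.val = 14  [terminal]
26. n14.lab = false  [terminal]
27. n15.pre = 28  [terminal]
28. n12.val = "wnv"  [S.lab ++ "v"]
29. n12.lim = 0  [c.val * 3 - 42]
30. n16.cnt = 13  [A.off - 2]
31. n16.hot = "wnvk"  [S₀.val ++ "k"]
32. n17.off = 19  [terminal]
33. n16.depth = 19  [f.off]
34. n16.wid = -3  [f.off * 2 - 41]
35. n18.lab = "rwnv"  ["r" ++ S₀.val]
36. n19.lab = false  [terminal]
37. n20.val = 24  [terminal]
38. n18.val = "rwnvm"  [S.lab ++ "m"]
39. n18.lim = 17  [c.val - 7]
40. n11.mk = true  [B.wid > -4]
41. n21.fin = false  [S₁.lim > 0]
42. n21.off = 2  [S₁.lim + 2]
43. n21.env = false  [S₁.lim > 0]
44. n22.lab = "pz"  ["pz"]
45. n23.pre = 18  [terminal]
46. n22.val = "pp"  ["pp"]
47. n22.lim = 21  [d.pre + 3]
48. n21.mk = true  [A.off > 1]
49. n0.val = "nuvkwnu"  [S₀.lab ++ S₁.val]
50. n0.lim = 28  [S₁.lim + 28]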